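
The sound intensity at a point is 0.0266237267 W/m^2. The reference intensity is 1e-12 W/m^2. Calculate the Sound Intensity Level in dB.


Given values:
  I = 0.0266237267 W/m^2
  I_ref = 1e-12 W/m^2
Formula: SIL = 10 * log10(I / I_ref)
Compute ratio: I / I_ref = 26623726700
Compute log10: log10(26623726700) = 10.425269
Multiply: SIL = 10 * 10.425269 = 104.25

104.25 dB


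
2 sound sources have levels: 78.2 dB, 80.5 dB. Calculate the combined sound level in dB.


Formula: L_total = 10 * log10( sum(10^(Li/10)) )
  Source 1: 10^(78.2/10) = 66069344.8008
  Source 2: 10^(80.5/10) = 112201845.4302
Sum of linear values = 178271190.231
L_total = 10 * log10(178271190.231) = 82.51

82.51 dB


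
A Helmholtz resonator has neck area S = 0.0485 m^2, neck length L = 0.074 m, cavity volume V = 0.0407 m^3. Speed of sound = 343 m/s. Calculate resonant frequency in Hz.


Given values:
  S = 0.0485 m^2, L = 0.074 m, V = 0.0407 m^3, c = 343 m/s
Formula: f = (c / (2*pi)) * sqrt(S / (V * L))
Compute V * L = 0.0407 * 0.074 = 0.0030118
Compute S / (V * L) = 0.0485 / 0.0030118 = 16.1033
Compute sqrt(16.1033) = 4.012892
Compute c / (2*pi) = 343 / 6.283185 = 54.590148
f = 54.590148 * 4.012892 = 219.06

219.06 Hz


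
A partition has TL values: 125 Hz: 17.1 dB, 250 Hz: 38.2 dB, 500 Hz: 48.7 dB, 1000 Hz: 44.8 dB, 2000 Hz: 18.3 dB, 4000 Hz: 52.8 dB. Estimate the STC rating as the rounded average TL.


Given TL values at each frequency:
  125 Hz: 17.1 dB
  250 Hz: 38.2 dB
  500 Hz: 48.7 dB
  1000 Hz: 44.8 dB
  2000 Hz: 18.3 dB
  4000 Hz: 52.8 dB
Formula: STC ~ round(average of TL values)
Sum = 17.1 + 38.2 + 48.7 + 44.8 + 18.3 + 52.8 = 219.9
Average = 219.9 / 6 = 36.65
Rounded: 37

37


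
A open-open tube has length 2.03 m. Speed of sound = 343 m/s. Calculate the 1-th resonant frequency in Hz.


Given values:
  Tube type: open-open, L = 2.03 m, c = 343 m/s, n = 1
Formula: f_n = n * c / (2 * L)
Compute 2 * L = 2 * 2.03 = 4.06
f = 1 * 343 / 4.06
f = 84.48

84.48 Hz


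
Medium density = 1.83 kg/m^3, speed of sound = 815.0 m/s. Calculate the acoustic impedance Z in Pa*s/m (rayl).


Given values:
  rho = 1.83 kg/m^3
  c = 815.0 m/s
Formula: Z = rho * c
Z = 1.83 * 815.0
Z = 1491.45

1491.45 rayl


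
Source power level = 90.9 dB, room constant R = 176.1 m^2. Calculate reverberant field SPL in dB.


Given values:
  Lw = 90.9 dB, R = 176.1 m^2
Formula: SPL = Lw + 10 * log10(4 / R)
Compute 4 / R = 4 / 176.1 = 0.022714
Compute 10 * log10(0.022714) = -16.4371
SPL = 90.9 + (-16.4371) = 74.46

74.46 dB


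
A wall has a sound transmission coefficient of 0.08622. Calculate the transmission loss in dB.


Given values:
  tau = 0.08622
Formula: TL = 10 * log10(1 / tau)
Compute 1 / tau = 1 / 0.08622 = 11.5982
Compute log10(11.5982) = 1.064391
TL = 10 * 1.064391 = 10.64

10.64 dB


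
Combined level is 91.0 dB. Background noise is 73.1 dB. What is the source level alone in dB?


Given values:
  L_total = 91.0 dB, L_bg = 73.1 dB
Formula: L_source = 10 * log10(10^(L_total/10) - 10^(L_bg/10))
Convert to linear:
  10^(91.0/10) = 1258925411.7942
  10^(73.1/10) = 20417379.4467
Difference: 1258925411.7942 - 20417379.4467 = 1238508032.3475
L_source = 10 * log10(1238508032.3475) = 90.93

90.93 dB


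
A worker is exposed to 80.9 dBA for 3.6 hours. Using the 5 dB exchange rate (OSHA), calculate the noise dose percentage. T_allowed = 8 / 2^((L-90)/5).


Given values:
  L = 80.9 dBA, T = 3.6 hours
Formula: T_allowed = 8 / 2^((L - 90) / 5)
Compute exponent: (80.9 - 90) / 5 = -1.82
Compute 2^(-1.82) = 0.283221
T_allowed = 8 / 0.283221 = 28.246493 hours
Dose = (T / T_allowed) * 100
Dose = (3.6 / 28.246493) * 100 = 12.74

12.74 %


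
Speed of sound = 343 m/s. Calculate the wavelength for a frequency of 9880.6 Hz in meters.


Given values:
  c = 343 m/s, f = 9880.6 Hz
Formula: lambda = c / f
lambda = 343 / 9880.6
lambda = 0.0347

0.0347 m


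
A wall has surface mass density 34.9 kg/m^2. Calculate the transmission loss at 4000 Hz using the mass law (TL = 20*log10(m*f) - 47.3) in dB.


Given values:
  m = 34.9 kg/m^2, f = 4000 Hz
Formula: TL = 20 * log10(m * f) - 47.3
Compute m * f = 34.9 * 4000 = 139600.0
Compute log10(139600.0) = 5.144885
Compute 20 * 5.144885 = 102.8977
TL = 102.8977 - 47.3 = 55.6

55.6 dB


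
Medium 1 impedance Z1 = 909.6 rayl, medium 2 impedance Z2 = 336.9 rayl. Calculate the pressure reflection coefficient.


Given values:
  Z1 = 909.6 rayl, Z2 = 336.9 rayl
Formula: R = (Z2 - Z1) / (Z2 + Z1)
Numerator: Z2 - Z1 = 336.9 - 909.6 = -572.7
Denominator: Z2 + Z1 = 336.9 + 909.6 = 1246.5
R = -572.7 / 1246.5 = -0.4594

-0.4594


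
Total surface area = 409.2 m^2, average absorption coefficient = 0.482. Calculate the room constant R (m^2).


Given values:
  S = 409.2 m^2, alpha = 0.482
Formula: R = S * alpha / (1 - alpha)
Numerator: 409.2 * 0.482 = 197.2344
Denominator: 1 - 0.482 = 0.518
R = 197.2344 / 0.518 = 380.76

380.76 m^2


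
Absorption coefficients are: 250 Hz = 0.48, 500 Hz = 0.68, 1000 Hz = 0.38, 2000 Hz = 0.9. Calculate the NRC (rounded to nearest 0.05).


Given values:
  a_250 = 0.48, a_500 = 0.68
  a_1000 = 0.38, a_2000 = 0.9
Formula: NRC = (a250 + a500 + a1000 + a2000) / 4
Sum = 0.48 + 0.68 + 0.38 + 0.9 = 2.44
NRC = 2.44 / 4 = 0.61
Rounded to nearest 0.05: 0.6

0.6


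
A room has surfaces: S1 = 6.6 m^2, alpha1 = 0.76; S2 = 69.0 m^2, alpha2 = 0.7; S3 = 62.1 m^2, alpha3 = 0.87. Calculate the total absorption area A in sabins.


Given surfaces:
  Surface 1: 6.6 * 0.76 = 5.016
  Surface 2: 69.0 * 0.7 = 48.3
  Surface 3: 62.1 * 0.87 = 54.027
Formula: A = sum(Si * alpha_i)
A = 5.016 + 48.3 + 54.027
A = 107.34

107.34 sabins


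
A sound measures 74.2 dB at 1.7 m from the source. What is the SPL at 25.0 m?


Given values:
  SPL1 = 74.2 dB, r1 = 1.7 m, r2 = 25.0 m
Formula: SPL2 = SPL1 - 20 * log10(r2 / r1)
Compute ratio: r2 / r1 = 25.0 / 1.7 = 14.7059
Compute log10: log10(14.7059) = 1.167492
Compute drop: 20 * 1.167492 = 23.3498
SPL2 = 74.2 - 23.3498 = 50.85

50.85 dB


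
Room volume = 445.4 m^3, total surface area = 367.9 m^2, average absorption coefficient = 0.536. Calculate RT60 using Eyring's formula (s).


Given values:
  V = 445.4 m^3, S = 367.9 m^2, alpha = 0.536
Formula: RT60 = 0.161 * V / (-S * ln(1 - alpha))
Compute ln(1 - 0.536) = ln(0.464) = -0.767871
Denominator: -367.9 * -0.767871 = 282.4997
Numerator: 0.161 * 445.4 = 71.7094
RT60 = 71.7094 / 282.4997 = 0.254

0.254 s


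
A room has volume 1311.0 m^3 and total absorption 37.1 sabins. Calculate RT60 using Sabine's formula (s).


Given values:
  V = 1311.0 m^3
  A = 37.1 sabins
Formula: RT60 = 0.161 * V / A
Numerator: 0.161 * 1311.0 = 211.071
RT60 = 211.071 / 37.1 = 5.689

5.689 s


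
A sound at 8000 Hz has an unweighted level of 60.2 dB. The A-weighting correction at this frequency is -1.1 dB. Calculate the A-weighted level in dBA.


Given values:
  SPL = 60.2 dB
  A-weighting at 8000 Hz = -1.1 dB
Formula: L_A = SPL + A_weight
L_A = 60.2 + (-1.1)
L_A = 59.1

59.1 dBA


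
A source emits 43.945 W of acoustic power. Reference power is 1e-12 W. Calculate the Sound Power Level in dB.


Given values:
  W = 43.945 W
  W_ref = 1e-12 W
Formula: SWL = 10 * log10(W / W_ref)
Compute ratio: W / W_ref = 43945000000000
Compute log10: log10(43945000000000) = 13.642909
Multiply: SWL = 10 * 13.642909 = 136.43

136.43 dB


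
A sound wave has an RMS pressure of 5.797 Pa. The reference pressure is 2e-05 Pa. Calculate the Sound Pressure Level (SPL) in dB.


Given values:
  p = 5.797 Pa
  p_ref = 2e-05 Pa
Formula: SPL = 20 * log10(p / p_ref)
Compute ratio: p / p_ref = 5.797 / 2e-05 = 289850
Compute log10: log10(289850) = 5.462173
Multiply: SPL = 20 * 5.462173 = 109.24

109.24 dB


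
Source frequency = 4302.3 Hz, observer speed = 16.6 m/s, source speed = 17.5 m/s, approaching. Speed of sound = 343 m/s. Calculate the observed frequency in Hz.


Given values:
  f_s = 4302.3 Hz, v_o = 16.6 m/s, v_s = 17.5 m/s
  Direction: approaching
Formula: f_o = f_s * (c + v_o) / (c - v_s)
Numerator: c + v_o = 343 + 16.6 = 359.6
Denominator: c - v_s = 343 - 17.5 = 325.5
f_o = 4302.3 * 359.6 / 325.5 = 4753.02

4753.02 Hz


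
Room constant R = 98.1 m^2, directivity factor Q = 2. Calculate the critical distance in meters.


Given values:
  R = 98.1 m^2, Q = 2
Formula: d_c = 0.141 * sqrt(Q * R)
Compute Q * R = 2 * 98.1 = 196.2
Compute sqrt(196.2) = 14.0071
d_c = 0.141 * 14.0071 = 1.975

1.975 m


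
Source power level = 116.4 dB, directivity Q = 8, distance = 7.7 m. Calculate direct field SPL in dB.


Given values:
  Lw = 116.4 dB, Q = 8, r = 7.7 m
Formula: SPL = Lw + 10 * log10(Q / (4 * pi * r^2))
Compute 4 * pi * r^2 = 4 * pi * 7.7^2 = 745.0601
Compute Q / denom = 8 / 745.0601 = 0.01073739
Compute 10 * log10(0.01073739) = -19.691
SPL = 116.4 + (-19.691) = 96.71

96.71 dB


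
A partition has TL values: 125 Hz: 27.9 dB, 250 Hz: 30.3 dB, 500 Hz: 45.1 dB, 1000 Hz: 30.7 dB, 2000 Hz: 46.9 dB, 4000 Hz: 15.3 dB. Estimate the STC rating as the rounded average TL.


Given TL values at each frequency:
  125 Hz: 27.9 dB
  250 Hz: 30.3 dB
  500 Hz: 45.1 dB
  1000 Hz: 30.7 dB
  2000 Hz: 46.9 dB
  4000 Hz: 15.3 dB
Formula: STC ~ round(average of TL values)
Sum = 27.9 + 30.3 + 45.1 + 30.7 + 46.9 + 15.3 = 196.2
Average = 196.2 / 6 = 32.7
Rounded: 33

33


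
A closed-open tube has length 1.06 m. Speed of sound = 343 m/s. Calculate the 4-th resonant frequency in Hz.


Given values:
  Tube type: closed-open, L = 1.06 m, c = 343 m/s, n = 4
Formula: f_n = (2n - 1) * c / (4 * L)
Compute 2n - 1 = 2*4 - 1 = 7
Compute 4 * L = 4 * 1.06 = 4.24
f = 7 * 343 / 4.24
f = 566.27

566.27 Hz


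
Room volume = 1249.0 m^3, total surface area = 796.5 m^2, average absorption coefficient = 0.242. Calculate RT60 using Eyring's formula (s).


Given values:
  V = 1249.0 m^3, S = 796.5 m^2, alpha = 0.242
Formula: RT60 = 0.161 * V / (-S * ln(1 - alpha))
Compute ln(1 - 0.242) = ln(0.758) = -0.277072
Denominator: -796.5 * -0.277072 = 220.6878
Numerator: 0.161 * 1249.0 = 201.089
RT60 = 201.089 / 220.6878 = 0.911

0.911 s


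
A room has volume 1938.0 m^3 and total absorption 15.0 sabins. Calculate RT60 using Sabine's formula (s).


Given values:
  V = 1938.0 m^3
  A = 15.0 sabins
Formula: RT60 = 0.161 * V / A
Numerator: 0.161 * 1938.0 = 312.018
RT60 = 312.018 / 15.0 = 20.801

20.801 s


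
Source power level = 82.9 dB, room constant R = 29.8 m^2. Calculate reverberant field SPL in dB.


Given values:
  Lw = 82.9 dB, R = 29.8 m^2
Formula: SPL = Lw + 10 * log10(4 / R)
Compute 4 / R = 4 / 29.8 = 0.134228
Compute 10 * log10(0.134228) = -8.7216
SPL = 82.9 + (-8.7216) = 74.18

74.18 dB


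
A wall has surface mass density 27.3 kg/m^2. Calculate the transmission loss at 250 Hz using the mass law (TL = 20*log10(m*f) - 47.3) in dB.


Given values:
  m = 27.3 kg/m^2, f = 250 Hz
Formula: TL = 20 * log10(m * f) - 47.3
Compute m * f = 27.3 * 250 = 6825.0
Compute log10(6825.0) = 3.834103
Compute 20 * 3.834103 = 76.6821
TL = 76.6821 - 47.3 = 29.38

29.38 dB


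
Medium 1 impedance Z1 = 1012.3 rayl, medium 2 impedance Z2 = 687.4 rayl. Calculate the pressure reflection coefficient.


Given values:
  Z1 = 1012.3 rayl, Z2 = 687.4 rayl
Formula: R = (Z2 - Z1) / (Z2 + Z1)
Numerator: Z2 - Z1 = 687.4 - 1012.3 = -324.9
Denominator: Z2 + Z1 = 687.4 + 1012.3 = 1699.7
R = -324.9 / 1699.7 = -0.1912

-0.1912


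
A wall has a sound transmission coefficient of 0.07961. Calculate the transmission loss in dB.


Given values:
  tau = 0.07961
Formula: TL = 10 * log10(1 / tau)
Compute 1 / tau = 1 / 0.07961 = 12.5612
Compute log10(12.5612) = 1.099031
TL = 10 * 1.099031 = 10.99

10.99 dB


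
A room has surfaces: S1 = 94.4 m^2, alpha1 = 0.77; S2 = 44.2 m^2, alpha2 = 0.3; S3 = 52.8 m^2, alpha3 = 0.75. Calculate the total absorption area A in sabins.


Given surfaces:
  Surface 1: 94.4 * 0.77 = 72.688
  Surface 2: 44.2 * 0.3 = 13.26
  Surface 3: 52.8 * 0.75 = 39.6
Formula: A = sum(Si * alpha_i)
A = 72.688 + 13.26 + 39.6
A = 125.55

125.55 sabins


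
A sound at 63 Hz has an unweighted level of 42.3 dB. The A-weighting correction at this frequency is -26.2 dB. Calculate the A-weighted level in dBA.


Given values:
  SPL = 42.3 dB
  A-weighting at 63 Hz = -26.2 dB
Formula: L_A = SPL + A_weight
L_A = 42.3 + (-26.2)
L_A = 16.1

16.1 dBA


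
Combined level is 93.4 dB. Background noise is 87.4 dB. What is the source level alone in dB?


Given values:
  L_total = 93.4 dB, L_bg = 87.4 dB
Formula: L_source = 10 * log10(10^(L_total/10) - 10^(L_bg/10))
Convert to linear:
  10^(93.4/10) = 2187761623.9496
  10^(87.4/10) = 549540873.8576
Difference: 2187761623.9496 - 549540873.8576 = 1638220750.092
L_source = 10 * log10(1638220750.092) = 92.14

92.14 dB


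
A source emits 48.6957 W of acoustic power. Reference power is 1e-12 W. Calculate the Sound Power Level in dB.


Given values:
  W = 48.6957 W
  W_ref = 1e-12 W
Formula: SWL = 10 * log10(W / W_ref)
Compute ratio: W / W_ref = 48695700000000
Compute log10: log10(48695700000000) = 13.687491
Multiply: SWL = 10 * 13.687491 = 136.87

136.87 dB


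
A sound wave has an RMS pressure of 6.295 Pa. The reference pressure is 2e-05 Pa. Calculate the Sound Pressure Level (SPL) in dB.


Given values:
  p = 6.295 Pa
  p_ref = 2e-05 Pa
Formula: SPL = 20 * log10(p / p_ref)
Compute ratio: p / p_ref = 6.295 / 2e-05 = 314750
Compute log10: log10(314750) = 5.497966
Multiply: SPL = 20 * 5.497966 = 109.96

109.96 dB


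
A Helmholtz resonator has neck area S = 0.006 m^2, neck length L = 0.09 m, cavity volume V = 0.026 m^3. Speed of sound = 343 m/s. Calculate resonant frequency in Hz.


Given values:
  S = 0.006 m^2, L = 0.09 m, V = 0.026 m^3, c = 343 m/s
Formula: f = (c / (2*pi)) * sqrt(S / (V * L))
Compute V * L = 0.026 * 0.09 = 0.00234
Compute S / (V * L) = 0.006 / 0.00234 = 2.5641
Compute sqrt(2.5641) = 1.601281
Compute c / (2*pi) = 343 / 6.283185 = 54.590148
f = 54.590148 * 1.601281 = 87.41

87.41 Hz


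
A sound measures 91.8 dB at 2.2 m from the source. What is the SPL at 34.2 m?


Given values:
  SPL1 = 91.8 dB, r1 = 2.2 m, r2 = 34.2 m
Formula: SPL2 = SPL1 - 20 * log10(r2 / r1)
Compute ratio: r2 / r1 = 34.2 / 2.2 = 15.5455
Compute log10: log10(15.5455) = 1.191605
Compute drop: 20 * 1.191605 = 23.8321
SPL2 = 91.8 - 23.8321 = 67.97

67.97 dB


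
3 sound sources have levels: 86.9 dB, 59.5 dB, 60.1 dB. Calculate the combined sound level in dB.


Formula: L_total = 10 * log10( sum(10^(Li/10)) )
  Source 1: 10^(86.9/10) = 489778819.3684
  Source 2: 10^(59.5/10) = 891250.9381
  Source 3: 10^(60.1/10) = 1023292.9923
Sum of linear values = 491693363.2988
L_total = 10 * log10(491693363.2988) = 86.92

86.92 dB


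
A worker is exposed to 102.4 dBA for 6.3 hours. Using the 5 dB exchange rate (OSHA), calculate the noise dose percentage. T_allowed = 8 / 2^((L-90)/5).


Given values:
  L = 102.4 dBA, T = 6.3 hours
Formula: T_allowed = 8 / 2^((L - 90) / 5)
Compute exponent: (102.4 - 90) / 5 = 2.48
Compute 2^(2.48) = 5.578975
T_allowed = 8 / 5.578975 = 1.433955 hours
Dose = (T / T_allowed) * 100
Dose = (6.3 / 1.433955) * 100 = 439.34

439.34 %


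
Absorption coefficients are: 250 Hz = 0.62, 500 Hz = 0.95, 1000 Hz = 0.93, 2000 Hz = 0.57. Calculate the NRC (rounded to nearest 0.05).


Given values:
  a_250 = 0.62, a_500 = 0.95
  a_1000 = 0.93, a_2000 = 0.57
Formula: NRC = (a250 + a500 + a1000 + a2000) / 4
Sum = 0.62 + 0.95 + 0.93 + 0.57 = 3.07
NRC = 3.07 / 4 = 0.7675
Rounded to nearest 0.05: 0.75

0.75


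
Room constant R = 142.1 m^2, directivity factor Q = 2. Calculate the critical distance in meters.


Given values:
  R = 142.1 m^2, Q = 2
Formula: d_c = 0.141 * sqrt(Q * R)
Compute Q * R = 2 * 142.1 = 284.2
Compute sqrt(284.2) = 16.8582
d_c = 0.141 * 16.8582 = 2.377

2.377 m


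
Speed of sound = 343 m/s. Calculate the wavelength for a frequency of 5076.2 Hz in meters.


Given values:
  c = 343 m/s, f = 5076.2 Hz
Formula: lambda = c / f
lambda = 343 / 5076.2
lambda = 0.0676

0.0676 m


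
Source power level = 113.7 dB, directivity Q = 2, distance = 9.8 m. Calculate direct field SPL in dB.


Given values:
  Lw = 113.7 dB, Q = 2, r = 9.8 m
Formula: SPL = Lw + 10 * log10(Q / (4 * pi * r^2))
Compute 4 * pi * r^2 = 4 * pi * 9.8^2 = 1206.8742
Compute Q / denom = 2 / 1206.8742 = 0.00165717
Compute 10 * log10(0.00165717) = -27.8063
SPL = 113.7 + (-27.8063) = 85.89

85.89 dB


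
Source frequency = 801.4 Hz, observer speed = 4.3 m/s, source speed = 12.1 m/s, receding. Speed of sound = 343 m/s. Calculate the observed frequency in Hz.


Given values:
  f_s = 801.4 Hz, v_o = 4.3 m/s, v_s = 12.1 m/s
  Direction: receding
Formula: f_o = f_s * (c - v_o) / (c + v_s)
Numerator: c - v_o = 343 - 4.3 = 338.7
Denominator: c + v_s = 343 + 12.1 = 355.1
f_o = 801.4 * 338.7 / 355.1 = 764.39

764.39 Hz


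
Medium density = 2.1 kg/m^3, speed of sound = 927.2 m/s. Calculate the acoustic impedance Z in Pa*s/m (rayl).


Given values:
  rho = 2.1 kg/m^3
  c = 927.2 m/s
Formula: Z = rho * c
Z = 2.1 * 927.2
Z = 1947.12

1947.12 rayl


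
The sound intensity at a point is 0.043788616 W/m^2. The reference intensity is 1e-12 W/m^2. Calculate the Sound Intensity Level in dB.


Given values:
  I = 0.043788616 W/m^2
  I_ref = 1e-12 W/m^2
Formula: SIL = 10 * log10(I / I_ref)
Compute ratio: I / I_ref = 43788616000
Compute log10: log10(43788616000) = 10.641361
Multiply: SIL = 10 * 10.641361 = 106.41

106.41 dB


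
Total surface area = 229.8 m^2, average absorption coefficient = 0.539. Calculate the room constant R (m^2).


Given values:
  S = 229.8 m^2, alpha = 0.539
Formula: R = S * alpha / (1 - alpha)
Numerator: 229.8 * 0.539 = 123.8622
Denominator: 1 - 0.539 = 0.461
R = 123.8622 / 0.461 = 268.68

268.68 m^2


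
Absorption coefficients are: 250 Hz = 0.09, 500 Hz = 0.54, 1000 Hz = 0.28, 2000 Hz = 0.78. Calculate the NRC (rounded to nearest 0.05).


Given values:
  a_250 = 0.09, a_500 = 0.54
  a_1000 = 0.28, a_2000 = 0.78
Formula: NRC = (a250 + a500 + a1000 + a2000) / 4
Sum = 0.09 + 0.54 + 0.28 + 0.78 = 1.69
NRC = 1.69 / 4 = 0.4225
Rounded to nearest 0.05: 0.4

0.4


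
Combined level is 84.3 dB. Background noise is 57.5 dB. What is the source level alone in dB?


Given values:
  L_total = 84.3 dB, L_bg = 57.5 dB
Formula: L_source = 10 * log10(10^(L_total/10) - 10^(L_bg/10))
Convert to linear:
  10^(84.3/10) = 269153480.3927
  10^(57.5/10) = 562341.3252
Difference: 269153480.3927 - 562341.3252 = 268591139.0675
L_source = 10 * log10(268591139.0675) = 84.29

84.29 dB


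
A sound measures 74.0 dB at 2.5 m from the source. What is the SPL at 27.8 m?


Given values:
  SPL1 = 74.0 dB, r1 = 2.5 m, r2 = 27.8 m
Formula: SPL2 = SPL1 - 20 * log10(r2 / r1)
Compute ratio: r2 / r1 = 27.8 / 2.5 = 11.12
Compute log10: log10(11.12) = 1.046105
Compute drop: 20 * 1.046105 = 20.9221
SPL2 = 74.0 - 20.9221 = 53.08

53.08 dB


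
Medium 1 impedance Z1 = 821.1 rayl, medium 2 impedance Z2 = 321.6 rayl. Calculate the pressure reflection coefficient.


Given values:
  Z1 = 821.1 rayl, Z2 = 321.6 rayl
Formula: R = (Z2 - Z1) / (Z2 + Z1)
Numerator: Z2 - Z1 = 321.6 - 821.1 = -499.5
Denominator: Z2 + Z1 = 321.6 + 821.1 = 1142.7
R = -499.5 / 1142.7 = -0.4371

-0.4371


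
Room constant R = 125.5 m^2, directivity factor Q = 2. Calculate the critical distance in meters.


Given values:
  R = 125.5 m^2, Q = 2
Formula: d_c = 0.141 * sqrt(Q * R)
Compute Q * R = 2 * 125.5 = 251.0
Compute sqrt(251.0) = 15.843
d_c = 0.141 * 15.843 = 2.234

2.234 m


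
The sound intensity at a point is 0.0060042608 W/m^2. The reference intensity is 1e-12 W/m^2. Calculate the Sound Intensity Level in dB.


Given values:
  I = 0.0060042608 W/m^2
  I_ref = 1e-12 W/m^2
Formula: SIL = 10 * log10(I / I_ref)
Compute ratio: I / I_ref = 6004260800
Compute log10: log10(6004260800) = 9.77846
Multiply: SIL = 10 * 9.77846 = 97.78

97.78 dB


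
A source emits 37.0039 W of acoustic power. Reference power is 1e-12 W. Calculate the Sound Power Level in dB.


Given values:
  W = 37.0039 W
  W_ref = 1e-12 W
Formula: SWL = 10 * log10(W / W_ref)
Compute ratio: W / W_ref = 37003900000000
Compute log10: log10(37003900000000) = 13.568247
Multiply: SWL = 10 * 13.568247 = 135.68

135.68 dB


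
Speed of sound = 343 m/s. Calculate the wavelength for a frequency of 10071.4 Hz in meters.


Given values:
  c = 343 m/s, f = 10071.4 Hz
Formula: lambda = c / f
lambda = 343 / 10071.4
lambda = 0.0341

0.0341 m


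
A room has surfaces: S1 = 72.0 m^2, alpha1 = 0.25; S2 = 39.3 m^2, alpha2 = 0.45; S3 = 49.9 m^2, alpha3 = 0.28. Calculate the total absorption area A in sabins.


Given surfaces:
  Surface 1: 72.0 * 0.25 = 18.0
  Surface 2: 39.3 * 0.45 = 17.685
  Surface 3: 49.9 * 0.28 = 13.972
Formula: A = sum(Si * alpha_i)
A = 18.0 + 17.685 + 13.972
A = 49.66

49.66 sabins


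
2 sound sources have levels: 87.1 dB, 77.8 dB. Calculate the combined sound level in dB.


Formula: L_total = 10 * log10( sum(10^(Li/10)) )
  Source 1: 10^(87.1/10) = 512861383.9914
  Source 2: 10^(77.8/10) = 60255958.6074
Sum of linear values = 573117342.5988
L_total = 10 * log10(573117342.5988) = 87.58

87.58 dB


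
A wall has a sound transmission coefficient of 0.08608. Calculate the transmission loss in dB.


Given values:
  tau = 0.08608
Formula: TL = 10 * log10(1 / tau)
Compute 1 / tau = 1 / 0.08608 = 11.6171
Compute log10(11.6171) = 1.065098
TL = 10 * 1.065098 = 10.65

10.65 dB


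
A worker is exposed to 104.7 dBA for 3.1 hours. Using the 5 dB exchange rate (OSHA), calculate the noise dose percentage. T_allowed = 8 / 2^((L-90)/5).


Given values:
  L = 104.7 dBA, T = 3.1 hours
Formula: T_allowed = 8 / 2^((L - 90) / 5)
Compute exponent: (104.7 - 90) / 5 = 2.94
Compute 2^(2.94) = 7.674113
T_allowed = 8 / 7.674113 = 1.042466 hours
Dose = (T / T_allowed) * 100
Dose = (3.1 / 1.042466) * 100 = 297.37

297.37 %


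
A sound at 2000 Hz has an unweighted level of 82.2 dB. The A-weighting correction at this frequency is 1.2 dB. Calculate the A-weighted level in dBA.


Given values:
  SPL = 82.2 dB
  A-weighting at 2000 Hz = 1.2 dB
Formula: L_A = SPL + A_weight
L_A = 82.2 + (1.2)
L_A = 83.4

83.4 dBA


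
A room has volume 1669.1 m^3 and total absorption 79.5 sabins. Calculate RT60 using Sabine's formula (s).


Given values:
  V = 1669.1 m^3
  A = 79.5 sabins
Formula: RT60 = 0.161 * V / A
Numerator: 0.161 * 1669.1 = 268.7251
RT60 = 268.7251 / 79.5 = 3.38

3.38 s


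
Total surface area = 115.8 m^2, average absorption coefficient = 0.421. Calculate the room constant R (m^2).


Given values:
  S = 115.8 m^2, alpha = 0.421
Formula: R = S * alpha / (1 - alpha)
Numerator: 115.8 * 0.421 = 48.7518
Denominator: 1 - 0.421 = 0.579
R = 48.7518 / 0.579 = 84.2

84.2 m^2


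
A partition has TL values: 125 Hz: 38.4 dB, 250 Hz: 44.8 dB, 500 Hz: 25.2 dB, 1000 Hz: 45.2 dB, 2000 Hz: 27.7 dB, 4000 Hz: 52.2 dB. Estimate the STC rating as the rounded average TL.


Given TL values at each frequency:
  125 Hz: 38.4 dB
  250 Hz: 44.8 dB
  500 Hz: 25.2 dB
  1000 Hz: 45.2 dB
  2000 Hz: 27.7 dB
  4000 Hz: 52.2 dB
Formula: STC ~ round(average of TL values)
Sum = 38.4 + 44.8 + 25.2 + 45.2 + 27.7 + 52.2 = 233.5
Average = 233.5 / 6 = 38.92
Rounded: 39

39


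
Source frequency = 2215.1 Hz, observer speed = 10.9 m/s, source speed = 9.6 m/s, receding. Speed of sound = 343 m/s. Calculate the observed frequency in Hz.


Given values:
  f_s = 2215.1 Hz, v_o = 10.9 m/s, v_s = 9.6 m/s
  Direction: receding
Formula: f_o = f_s * (c - v_o) / (c + v_s)
Numerator: c - v_o = 343 - 10.9 = 332.1
Denominator: c + v_s = 343 + 9.6 = 352.6
f_o = 2215.1 * 332.1 / 352.6 = 2086.32

2086.32 Hz


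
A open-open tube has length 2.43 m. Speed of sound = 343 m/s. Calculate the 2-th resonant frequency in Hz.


Given values:
  Tube type: open-open, L = 2.43 m, c = 343 m/s, n = 2
Formula: f_n = n * c / (2 * L)
Compute 2 * L = 2 * 2.43 = 4.86
f = 2 * 343 / 4.86
f = 141.15

141.15 Hz


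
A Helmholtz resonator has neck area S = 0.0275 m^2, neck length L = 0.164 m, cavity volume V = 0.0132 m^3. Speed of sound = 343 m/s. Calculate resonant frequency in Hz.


Given values:
  S = 0.0275 m^2, L = 0.164 m, V = 0.0132 m^3, c = 343 m/s
Formula: f = (c / (2*pi)) * sqrt(S / (V * L))
Compute V * L = 0.0132 * 0.164 = 0.0021648
Compute S / (V * L) = 0.0275 / 0.0021648 = 12.7033
Compute sqrt(12.7033) = 3.564169
Compute c / (2*pi) = 343 / 6.283185 = 54.590148
f = 54.590148 * 3.564169 = 194.57

194.57 Hz


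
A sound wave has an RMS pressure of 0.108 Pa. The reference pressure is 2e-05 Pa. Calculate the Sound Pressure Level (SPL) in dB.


Given values:
  p = 0.108 Pa
  p_ref = 2e-05 Pa
Formula: SPL = 20 * log10(p / p_ref)
Compute ratio: p / p_ref = 0.108 / 2e-05 = 5400
Compute log10: log10(5400) = 3.732394
Multiply: SPL = 20 * 3.732394 = 74.65

74.65 dB


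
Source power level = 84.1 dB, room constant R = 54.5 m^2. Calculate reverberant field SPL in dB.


Given values:
  Lw = 84.1 dB, R = 54.5 m^2
Formula: SPL = Lw + 10 * log10(4 / R)
Compute 4 / R = 4 / 54.5 = 0.073394
Compute 10 * log10(0.073394) = -11.3434
SPL = 84.1 + (-11.3434) = 72.76

72.76 dB


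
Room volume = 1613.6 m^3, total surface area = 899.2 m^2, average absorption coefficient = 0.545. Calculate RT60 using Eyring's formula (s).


Given values:
  V = 1613.6 m^3, S = 899.2 m^2, alpha = 0.545
Formula: RT60 = 0.161 * V / (-S * ln(1 - alpha))
Compute ln(1 - 0.545) = ln(0.455) = -0.787458
Denominator: -899.2 * -0.787458 = 708.0822
Numerator: 0.161 * 1613.6 = 259.7896
RT60 = 259.7896 / 708.0822 = 0.367

0.367 s


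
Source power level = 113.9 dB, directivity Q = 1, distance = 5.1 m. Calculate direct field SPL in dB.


Given values:
  Lw = 113.9 dB, Q = 1, r = 5.1 m
Formula: SPL = Lw + 10 * log10(Q / (4 * pi * r^2))
Compute 4 * pi * r^2 = 4 * pi * 5.1^2 = 326.8513
Compute Q / denom = 1 / 326.8513 = 0.0030595
Compute 10 * log10(0.0030595) = -25.1435
SPL = 113.9 + (-25.1435) = 88.76

88.76 dB


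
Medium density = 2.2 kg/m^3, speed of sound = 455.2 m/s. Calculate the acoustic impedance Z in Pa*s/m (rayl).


Given values:
  rho = 2.2 kg/m^3
  c = 455.2 m/s
Formula: Z = rho * c
Z = 2.2 * 455.2
Z = 1001.44

1001.44 rayl


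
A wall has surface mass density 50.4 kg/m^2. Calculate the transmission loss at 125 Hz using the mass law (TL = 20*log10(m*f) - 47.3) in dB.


Given values:
  m = 50.4 kg/m^2, f = 125 Hz
Formula: TL = 20 * log10(m * f) - 47.3
Compute m * f = 50.4 * 125 = 6300.0
Compute log10(6300.0) = 3.799341
Compute 20 * 3.799341 = 75.9868
TL = 75.9868 - 47.3 = 28.69

28.69 dB


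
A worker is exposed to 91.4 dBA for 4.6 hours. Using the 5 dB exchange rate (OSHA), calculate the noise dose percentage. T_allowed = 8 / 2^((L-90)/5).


Given values:
  L = 91.4 dBA, T = 4.6 hours
Formula: T_allowed = 8 / 2^((L - 90) / 5)
Compute exponent: (91.4 - 90) / 5 = 0.28
Compute 2^(0.28) = 1.214195
T_allowed = 8 / 1.214195 = 6.588728 hours
Dose = (T / T_allowed) * 100
Dose = (4.6 / 6.588728) * 100 = 69.82

69.82 %


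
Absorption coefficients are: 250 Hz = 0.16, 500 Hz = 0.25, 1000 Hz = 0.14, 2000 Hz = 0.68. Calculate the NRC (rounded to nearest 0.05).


Given values:
  a_250 = 0.16, a_500 = 0.25
  a_1000 = 0.14, a_2000 = 0.68
Formula: NRC = (a250 + a500 + a1000 + a2000) / 4
Sum = 0.16 + 0.25 + 0.14 + 0.68 = 1.23
NRC = 1.23 / 4 = 0.3075
Rounded to nearest 0.05: 0.3

0.3


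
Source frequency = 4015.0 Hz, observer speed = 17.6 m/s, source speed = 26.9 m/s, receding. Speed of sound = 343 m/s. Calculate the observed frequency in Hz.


Given values:
  f_s = 4015.0 Hz, v_o = 17.6 m/s, v_s = 26.9 m/s
  Direction: receding
Formula: f_o = f_s * (c - v_o) / (c + v_s)
Numerator: c - v_o = 343 - 17.6 = 325.4
Denominator: c + v_s = 343 + 26.9 = 369.9
f_o = 4015.0 * 325.4 / 369.9 = 3531.98

3531.98 Hz


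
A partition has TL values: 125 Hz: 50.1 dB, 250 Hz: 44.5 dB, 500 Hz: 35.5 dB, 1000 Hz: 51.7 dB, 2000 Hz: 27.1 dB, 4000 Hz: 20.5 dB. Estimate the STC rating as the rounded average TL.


Given TL values at each frequency:
  125 Hz: 50.1 dB
  250 Hz: 44.5 dB
  500 Hz: 35.5 dB
  1000 Hz: 51.7 dB
  2000 Hz: 27.1 dB
  4000 Hz: 20.5 dB
Formula: STC ~ round(average of TL values)
Sum = 50.1 + 44.5 + 35.5 + 51.7 + 27.1 + 20.5 = 229.4
Average = 229.4 / 6 = 38.23
Rounded: 38

38


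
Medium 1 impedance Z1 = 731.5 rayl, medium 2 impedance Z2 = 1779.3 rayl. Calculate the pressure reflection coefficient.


Given values:
  Z1 = 731.5 rayl, Z2 = 1779.3 rayl
Formula: R = (Z2 - Z1) / (Z2 + Z1)
Numerator: Z2 - Z1 = 1779.3 - 731.5 = 1047.8
Denominator: Z2 + Z1 = 1779.3 + 731.5 = 2510.8
R = 1047.8 / 2510.8 = 0.4173

0.4173


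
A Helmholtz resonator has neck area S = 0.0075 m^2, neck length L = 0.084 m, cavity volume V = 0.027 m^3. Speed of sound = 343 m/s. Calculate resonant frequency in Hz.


Given values:
  S = 0.0075 m^2, L = 0.084 m, V = 0.027 m^3, c = 343 m/s
Formula: f = (c / (2*pi)) * sqrt(S / (V * L))
Compute V * L = 0.027 * 0.084 = 0.002268
Compute S / (V * L) = 0.0075 / 0.002268 = 3.3069
Compute sqrt(3.3069) = 1.818488
Compute c / (2*pi) = 343 / 6.283185 = 54.590148
f = 54.590148 * 1.818488 = 99.27

99.27 Hz


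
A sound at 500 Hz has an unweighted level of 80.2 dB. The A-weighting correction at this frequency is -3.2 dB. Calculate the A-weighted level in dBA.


Given values:
  SPL = 80.2 dB
  A-weighting at 500 Hz = -3.2 dB
Formula: L_A = SPL + A_weight
L_A = 80.2 + (-3.2)
L_A = 77.0

77.0 dBA


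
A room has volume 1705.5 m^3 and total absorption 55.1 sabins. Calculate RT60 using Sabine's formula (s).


Given values:
  V = 1705.5 m^3
  A = 55.1 sabins
Formula: RT60 = 0.161 * V / A
Numerator: 0.161 * 1705.5 = 274.5855
RT60 = 274.5855 / 55.1 = 4.983

4.983 s


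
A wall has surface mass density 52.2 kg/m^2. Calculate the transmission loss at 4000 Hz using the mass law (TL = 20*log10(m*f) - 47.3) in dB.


Given values:
  m = 52.2 kg/m^2, f = 4000 Hz
Formula: TL = 20 * log10(m * f) - 47.3
Compute m * f = 52.2 * 4000 = 208800.0
Compute log10(208800.0) = 5.31973
Compute 20 * 5.31973 = 106.3946
TL = 106.3946 - 47.3 = 59.09

59.09 dB


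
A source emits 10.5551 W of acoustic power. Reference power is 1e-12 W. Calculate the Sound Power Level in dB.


Given values:
  W = 10.5551 W
  W_ref = 1e-12 W
Formula: SWL = 10 * log10(W / W_ref)
Compute ratio: W / W_ref = 10555100000000
Compute log10: log10(10555100000000) = 13.023462
Multiply: SWL = 10 * 13.023462 = 130.23

130.23 dB


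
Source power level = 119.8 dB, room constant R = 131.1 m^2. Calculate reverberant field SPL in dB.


Given values:
  Lw = 119.8 dB, R = 131.1 m^2
Formula: SPL = Lw + 10 * log10(4 / R)
Compute 4 / R = 4 / 131.1 = 0.030511
Compute 10 * log10(0.030511) = -15.1554
SPL = 119.8 + (-15.1554) = 104.64

104.64 dB


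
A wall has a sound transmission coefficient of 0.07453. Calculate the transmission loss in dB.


Given values:
  tau = 0.07453
Formula: TL = 10 * log10(1 / tau)
Compute 1 / tau = 1 / 0.07453 = 13.4174
Compute log10(13.4174) = 1.127668
TL = 10 * 1.127668 = 11.28

11.28 dB


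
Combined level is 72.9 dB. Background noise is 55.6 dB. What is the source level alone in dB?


Given values:
  L_total = 72.9 dB, L_bg = 55.6 dB
Formula: L_source = 10 * log10(10^(L_total/10) - 10^(L_bg/10))
Convert to linear:
  10^(72.9/10) = 19498445.9976
  10^(55.6/10) = 363078.0548
Difference: 19498445.9976 - 363078.0548 = 19135367.9428
L_source = 10 * log10(19135367.9428) = 72.82

72.82 dB


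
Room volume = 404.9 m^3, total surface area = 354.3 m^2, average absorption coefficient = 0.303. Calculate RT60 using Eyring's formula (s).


Given values:
  V = 404.9 m^3, S = 354.3 m^2, alpha = 0.303
Formula: RT60 = 0.161 * V / (-S * ln(1 - alpha))
Compute ln(1 - 0.303) = ln(0.697) = -0.36097
Denominator: -354.3 * -0.36097 = 127.8917
Numerator: 0.161 * 404.9 = 65.1889
RT60 = 65.1889 / 127.8917 = 0.51

0.51 s


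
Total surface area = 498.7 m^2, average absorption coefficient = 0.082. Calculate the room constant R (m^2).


Given values:
  S = 498.7 m^2, alpha = 0.082
Formula: R = S * alpha / (1 - alpha)
Numerator: 498.7 * 0.082 = 40.8934
Denominator: 1 - 0.082 = 0.918
R = 40.8934 / 0.918 = 44.55

44.55 m^2


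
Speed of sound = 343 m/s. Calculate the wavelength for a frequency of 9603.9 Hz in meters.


Given values:
  c = 343 m/s, f = 9603.9 Hz
Formula: lambda = c / f
lambda = 343 / 9603.9
lambda = 0.0357

0.0357 m


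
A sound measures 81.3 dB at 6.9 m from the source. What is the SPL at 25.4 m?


Given values:
  SPL1 = 81.3 dB, r1 = 6.9 m, r2 = 25.4 m
Formula: SPL2 = SPL1 - 20 * log10(r2 / r1)
Compute ratio: r2 / r1 = 25.4 / 6.9 = 3.6812
Compute log10: log10(3.6812) = 0.565989
Compute drop: 20 * 0.565989 = 11.3198
SPL2 = 81.3 - 11.3198 = 69.98

69.98 dB


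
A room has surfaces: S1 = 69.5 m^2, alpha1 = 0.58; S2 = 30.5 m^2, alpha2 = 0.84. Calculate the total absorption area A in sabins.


Given surfaces:
  Surface 1: 69.5 * 0.58 = 40.31
  Surface 2: 30.5 * 0.84 = 25.62
Formula: A = sum(Si * alpha_i)
A = 40.31 + 25.62
A = 65.93

65.93 sabins


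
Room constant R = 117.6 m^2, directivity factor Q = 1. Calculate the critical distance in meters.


Given values:
  R = 117.6 m^2, Q = 1
Formula: d_c = 0.141 * sqrt(Q * R)
Compute Q * R = 1 * 117.6 = 117.6
Compute sqrt(117.6) = 10.8444
d_c = 0.141 * 10.8444 = 1.529

1.529 m


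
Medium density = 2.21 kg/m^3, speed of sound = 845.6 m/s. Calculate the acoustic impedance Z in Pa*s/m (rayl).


Given values:
  rho = 2.21 kg/m^3
  c = 845.6 m/s
Formula: Z = rho * c
Z = 2.21 * 845.6
Z = 1868.78

1868.78 rayl


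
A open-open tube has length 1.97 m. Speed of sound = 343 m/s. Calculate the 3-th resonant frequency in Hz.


Given values:
  Tube type: open-open, L = 1.97 m, c = 343 m/s, n = 3
Formula: f_n = n * c / (2 * L)
Compute 2 * L = 2 * 1.97 = 3.94
f = 3 * 343 / 3.94
f = 261.17

261.17 Hz


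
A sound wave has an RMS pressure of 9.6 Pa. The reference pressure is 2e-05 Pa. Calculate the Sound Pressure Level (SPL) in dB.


Given values:
  p = 9.6 Pa
  p_ref = 2e-05 Pa
Formula: SPL = 20 * log10(p / p_ref)
Compute ratio: p / p_ref = 9.6 / 2e-05 = 480000
Compute log10: log10(480000) = 5.681241
Multiply: SPL = 20 * 5.681241 = 113.62

113.62 dB


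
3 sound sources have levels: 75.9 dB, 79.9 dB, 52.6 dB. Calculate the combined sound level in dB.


Formula: L_total = 10 * log10( sum(10^(Li/10)) )
  Source 1: 10^(75.9/10) = 38904514.4994
  Source 2: 10^(79.9/10) = 97723722.0956
  Source 3: 10^(52.6/10) = 181970.0859
Sum of linear values = 136810206.6809
L_total = 10 * log10(136810206.6809) = 81.36

81.36 dB


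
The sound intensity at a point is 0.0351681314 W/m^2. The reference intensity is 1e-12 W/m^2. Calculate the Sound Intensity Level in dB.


Given values:
  I = 0.0351681314 W/m^2
  I_ref = 1e-12 W/m^2
Formula: SIL = 10 * log10(I / I_ref)
Compute ratio: I / I_ref = 35168131400
Compute log10: log10(35168131400) = 10.546149
Multiply: SIL = 10 * 10.546149 = 105.46

105.46 dB


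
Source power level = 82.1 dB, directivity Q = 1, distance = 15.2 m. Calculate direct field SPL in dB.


Given values:
  Lw = 82.1 dB, Q = 1, r = 15.2 m
Formula: SPL = Lw + 10 * log10(Q / (4 * pi * r^2))
Compute 4 * pi * r^2 = 4 * pi * 15.2^2 = 2903.3343
Compute Q / denom = 1 / 2903.3343 = 0.00034443
Compute 10 * log10(0.00034443) = -34.629
SPL = 82.1 + (-34.629) = 47.47

47.47 dB


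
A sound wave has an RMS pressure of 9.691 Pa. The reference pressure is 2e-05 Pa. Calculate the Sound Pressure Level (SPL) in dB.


Given values:
  p = 9.691 Pa
  p_ref = 2e-05 Pa
Formula: SPL = 20 * log10(p / p_ref)
Compute ratio: p / p_ref = 9.691 / 2e-05 = 484550
Compute log10: log10(484550) = 5.685339
Multiply: SPL = 20 * 5.685339 = 113.71

113.71 dB


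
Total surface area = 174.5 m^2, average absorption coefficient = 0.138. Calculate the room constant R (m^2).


Given values:
  S = 174.5 m^2, alpha = 0.138
Formula: R = S * alpha / (1 - alpha)
Numerator: 174.5 * 0.138 = 24.081
Denominator: 1 - 0.138 = 0.862
R = 24.081 / 0.862 = 27.94

27.94 m^2


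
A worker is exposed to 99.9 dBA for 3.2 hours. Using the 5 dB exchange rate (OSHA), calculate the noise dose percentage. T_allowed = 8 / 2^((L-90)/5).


Given values:
  L = 99.9 dBA, T = 3.2 hours
Formula: T_allowed = 8 / 2^((L - 90) / 5)
Compute exponent: (99.9 - 90) / 5 = 1.98
Compute 2^(1.98) = 3.944931
T_allowed = 8 / 3.944931 = 2.027919 hours
Dose = (T / T_allowed) * 100
Dose = (3.2 / 2.027919) * 100 = 157.8

157.8 %


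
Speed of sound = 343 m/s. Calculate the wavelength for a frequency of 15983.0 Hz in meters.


Given values:
  c = 343 m/s, f = 15983.0 Hz
Formula: lambda = c / f
lambda = 343 / 15983.0
lambda = 0.0215

0.0215 m


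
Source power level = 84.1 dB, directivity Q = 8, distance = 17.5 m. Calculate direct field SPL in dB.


Given values:
  Lw = 84.1 dB, Q = 8, r = 17.5 m
Formula: SPL = Lw + 10 * log10(Q / (4 * pi * r^2))
Compute 4 * pi * r^2 = 4 * pi * 17.5^2 = 3848.451
Compute Q / denom = 8 / 3848.451 = 0.00207876
Compute 10 * log10(0.00207876) = -26.822
SPL = 84.1 + (-26.822) = 57.28

57.28 dB


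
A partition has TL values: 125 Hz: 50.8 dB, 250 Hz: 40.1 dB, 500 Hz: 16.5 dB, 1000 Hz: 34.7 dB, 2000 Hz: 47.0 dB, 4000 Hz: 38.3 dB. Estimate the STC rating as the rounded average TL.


Given TL values at each frequency:
  125 Hz: 50.8 dB
  250 Hz: 40.1 dB
  500 Hz: 16.5 dB
  1000 Hz: 34.7 dB
  2000 Hz: 47.0 dB
  4000 Hz: 38.3 dB
Formula: STC ~ round(average of TL values)
Sum = 50.8 + 40.1 + 16.5 + 34.7 + 47.0 + 38.3 = 227.4
Average = 227.4 / 6 = 37.9
Rounded: 38

38


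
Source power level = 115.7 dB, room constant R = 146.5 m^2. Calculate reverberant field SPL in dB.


Given values:
  Lw = 115.7 dB, R = 146.5 m^2
Formula: SPL = Lw + 10 * log10(4 / R)
Compute 4 / R = 4 / 146.5 = 0.027304
Compute 10 * log10(0.027304) = -15.6377
SPL = 115.7 + (-15.6377) = 100.06

100.06 dB


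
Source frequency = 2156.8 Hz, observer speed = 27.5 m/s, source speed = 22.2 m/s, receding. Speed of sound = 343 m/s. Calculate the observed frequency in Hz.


Given values:
  f_s = 2156.8 Hz, v_o = 27.5 m/s, v_s = 22.2 m/s
  Direction: receding
Formula: f_o = f_s * (c - v_o) / (c + v_s)
Numerator: c - v_o = 343 - 27.5 = 315.5
Denominator: c + v_s = 343 + 22.2 = 365.2
f_o = 2156.8 * 315.5 / 365.2 = 1863.28

1863.28 Hz


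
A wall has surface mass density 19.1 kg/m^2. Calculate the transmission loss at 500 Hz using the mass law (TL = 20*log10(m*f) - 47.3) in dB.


Given values:
  m = 19.1 kg/m^2, f = 500 Hz
Formula: TL = 20 * log10(m * f) - 47.3
Compute m * f = 19.1 * 500 = 9550.0
Compute log10(9550.0) = 3.980003
Compute 20 * 3.980003 = 79.6001
TL = 79.6001 - 47.3 = 32.3

32.3 dB


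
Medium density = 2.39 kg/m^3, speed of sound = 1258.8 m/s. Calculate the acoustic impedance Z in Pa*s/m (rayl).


Given values:
  rho = 2.39 kg/m^3
  c = 1258.8 m/s
Formula: Z = rho * c
Z = 2.39 * 1258.8
Z = 3008.53

3008.53 rayl


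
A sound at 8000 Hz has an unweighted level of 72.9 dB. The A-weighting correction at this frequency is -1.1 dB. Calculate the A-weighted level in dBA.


Given values:
  SPL = 72.9 dB
  A-weighting at 8000 Hz = -1.1 dB
Formula: L_A = SPL + A_weight
L_A = 72.9 + (-1.1)
L_A = 71.8

71.8 dBA


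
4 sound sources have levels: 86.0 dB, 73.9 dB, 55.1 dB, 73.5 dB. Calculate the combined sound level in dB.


Formula: L_total = 10 * log10( sum(10^(Li/10)) )
  Source 1: 10^(86.0/10) = 398107170.5535
  Source 2: 10^(73.9/10) = 24547089.1569
  Source 3: 10^(55.1/10) = 323593.6569
  Source 4: 10^(73.5/10) = 22387211.3857
Sum of linear values = 445365064.753
L_total = 10 * log10(445365064.753) = 86.49

86.49 dB


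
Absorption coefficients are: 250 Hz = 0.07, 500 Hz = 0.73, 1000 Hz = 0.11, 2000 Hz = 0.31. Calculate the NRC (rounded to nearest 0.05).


Given values:
  a_250 = 0.07, a_500 = 0.73
  a_1000 = 0.11, a_2000 = 0.31
Formula: NRC = (a250 + a500 + a1000 + a2000) / 4
Sum = 0.07 + 0.73 + 0.11 + 0.31 = 1.22
NRC = 1.22 / 4 = 0.305
Rounded to nearest 0.05: 0.3

0.3
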